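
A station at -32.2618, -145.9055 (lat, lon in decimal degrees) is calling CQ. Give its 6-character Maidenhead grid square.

Shift to the Maidenhead origin (180°W, 90°S): lon 34.0945, lat 57.7382.
Field: 34.0945/20 → 1 → B, 57.7382/10 → 5 → F; chars BF.
Square: 14.0945/2 → 7, 7.7382/1 → 7; chars 77.
Subsquare: 0.0945/0.0833333 → 1 → b, 0.7382/0.0416667 → 17 → r; chars br.

BF77br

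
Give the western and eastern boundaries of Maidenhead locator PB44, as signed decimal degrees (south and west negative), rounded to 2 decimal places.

128.00, 130.00

Field P=15, B=1: +15·20° lon, +1·10° lat → SW at lon 120°, lat -80°.
Square 4, 4: +4·2° lon, +4·1° lat → SW at lon 128°, lat -76°.
Cell spans 2° lon × 1° lat.
west 128.00, east 130.00.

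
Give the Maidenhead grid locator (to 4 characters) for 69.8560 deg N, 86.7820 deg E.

Offset from 180°W / 90°S: lon 266.78°, lat 159.86°.
Field (20°×10°, letters A–R): 266.78/20 → 13 → N, 159.86/10 → 15 → P; chars NP.
Square (2°×1°, digits 0–9): 6.78/2 → 3, 9.86/1 → 9; chars 39.

NP39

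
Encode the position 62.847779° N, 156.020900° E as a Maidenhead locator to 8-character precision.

QP82au23

Shift to the Maidenhead origin (180°W, 90°S): lon 336.02090, lat 152.84778.
Field: 336.02090/20 → 16 → Q, 152.84778/10 → 15 → P; chars QP.
Square: 16.02090/2 → 8, 2.84778/1 → 2; chars 82.
Subsquare: 0.02090/0.0833333 → 0 → a, 0.84778/0.0416667 → 20 → u; chars au.
Extended square: 0.02090/0.00833333 → 2, 0.01445/0.00416667 → 3; chars 23.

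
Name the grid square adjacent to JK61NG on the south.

Latitude subsquare g = 6; −1 → 5 = f.
The longitude characters are unchanged.

JK61nf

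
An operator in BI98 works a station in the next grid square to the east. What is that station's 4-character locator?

CI08

Longitude square 9; +1 → 10, wraps to 0, carry into field.
Longitude field B = 1; +1 → 2 = C.
The latitude characters are unchanged.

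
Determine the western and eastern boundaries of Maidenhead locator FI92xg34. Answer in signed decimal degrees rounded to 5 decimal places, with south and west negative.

-60.05833, -60.05000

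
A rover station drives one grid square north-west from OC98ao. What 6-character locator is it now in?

Longitude subsquare a = 0; −1 → -1, wraps to 23 = x, carry into square.
Longitude square 9; −1 → 8.
Latitude subsquare o = 14; +1 → 15 = p.

OC88xp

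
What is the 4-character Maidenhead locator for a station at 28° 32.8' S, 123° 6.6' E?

PG11

Add 180° to longitude and 90° to latitude: 303.11, 61.45.
Field (20°×10°, letters A–R): 303.11/20 → 15 → P, 61.45/10 → 6 → G; chars PG.
Square (2°×1°, digits 0–9): 3.11/2 → 1, 1.45/1 → 1; chars 11.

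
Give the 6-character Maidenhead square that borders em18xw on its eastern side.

EM28aw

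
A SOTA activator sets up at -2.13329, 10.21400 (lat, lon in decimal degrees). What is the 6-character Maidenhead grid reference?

JI57cu

Shift to the Maidenhead origin (180°W, 90°S): lon 190.2140, lat 87.8667.
Field: 190.2140/20 → 9 → J, 87.8667/10 → 8 → I; chars JI.
Square: 10.2140/2 → 5, 7.8667/1 → 7; chars 57.
Subsquare: 0.2140/0.0833333 → 2 → c, 0.8667/0.0416667 → 20 → u; chars cu.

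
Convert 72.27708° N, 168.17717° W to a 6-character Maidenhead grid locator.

Shift to the Maidenhead origin (180°W, 90°S): lon 11.8228, lat 162.2771.
Field (20°×10°, letters A–R): lon ⌊11.8228/20⌋ = 0 → A; lat ⌊162.2771/10⌋ = 16 → Q.
Square (2°×1°, digits 0–9): lon ⌊11.8228/2⌋ = 5; lat ⌊2.2771/1⌋ = 2.
Subsquare (5′×2.5′, letters a–x): lon ⌊1.8228/0.0833333⌋ = 21 → v; lat ⌊0.2771/0.0416667⌋ = 6 → g.

AQ52vg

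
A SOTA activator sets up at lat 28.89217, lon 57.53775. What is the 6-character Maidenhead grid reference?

LL88sv

Shift to the Maidenhead origin (180°W, 90°S): lon 237.5378, lat 118.8922.
Field: lon ⌊237.5378/20⌋ = 11 → L; lat ⌊118.8922/10⌋ = 11 → L.
Square: lon ⌊17.5378/2⌋ = 8; lat ⌊8.8922/1⌋ = 8.
Subsquare: lon ⌊1.5378/0.0833333⌋ = 18 → s; lat ⌊0.8922/0.0416667⌋ = 21 → v.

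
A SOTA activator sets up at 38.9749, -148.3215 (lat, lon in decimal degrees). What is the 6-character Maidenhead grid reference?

Shift to the Maidenhead origin (180°W, 90°S): lon 31.6785, lat 128.9749.
Field: 31.6785/20 → 1 → B, 128.9749/10 → 12 → M; chars BM.
Square: 11.6785/2 → 5, 8.9749/1 → 8; chars 58.
Subsquare: 1.6785/0.0833333 → 20 → u, 0.9749/0.0416667 → 23 → x; chars ux.

BM58ux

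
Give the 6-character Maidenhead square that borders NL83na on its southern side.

NL82nx

Latitude subsquare a = 0; −1 → -1, wraps to 23 = x, carry into square.
Latitude square 3; −1 → 2.
The longitude characters are unchanged.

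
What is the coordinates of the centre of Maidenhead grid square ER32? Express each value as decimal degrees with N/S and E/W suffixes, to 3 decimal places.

Field E=4, R=17: +4·20° lon, +17·10° lat → SW at lon -100°, lat 80°.
Square 3, 2: +3·2° lon, +2·1° lat → SW at lon -94°, lat 82°.
Cell spans 2° lon × 1° lat. Centre is SW corner plus half of each.
latitude 82.500° N, longitude 93.000° W.

82.500° N, 93.000° W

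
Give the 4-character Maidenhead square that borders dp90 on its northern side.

DP91

Latitude square 0; +1 → 1.
The longitude characters are unchanged.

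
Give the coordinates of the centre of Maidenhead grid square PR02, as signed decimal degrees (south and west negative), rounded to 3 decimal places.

Field P=15, R=17: +15·20° lon, +17·10° lat → SW at lon 120°, lat 80°.
Square 0, 2: +0·2° lon, +2·1° lat → SW at lon 120°, lat 82°.
Cell spans 2° lon × 1° lat. Centre is SW corner plus half of each.
latitude 82.500, longitude 121.000.

82.500, 121.000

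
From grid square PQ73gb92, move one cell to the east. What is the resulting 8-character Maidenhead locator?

PQ73hb02

Longitude extended square 9; +1 → 10, wraps to 0, carry into subsquare.
Longitude subsquare g = 6; +1 → 7 = h.
The latitude characters are unchanged.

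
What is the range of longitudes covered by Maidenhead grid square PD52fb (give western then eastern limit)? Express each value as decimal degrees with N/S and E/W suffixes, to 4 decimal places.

Field P=15, D=3: +15·20° lon, +3·10° lat → SW at lon 120°, lat -60°.
Square 5, 2: +5·2° lon, +2·1° lat → SW at lon 130°, lat -58°.
Subsquare f=5, b=1: +5·0.0833333° lon, +1·0.0416667° lat → SW at lon 130.417°, lat -57.9583°.
Cell spans 0.0833333° lon × 0.0416667° lat.
west 130.4167° E, east 130.5000° E.

130.4167° E, 130.5000° E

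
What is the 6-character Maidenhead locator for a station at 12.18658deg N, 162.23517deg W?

Shift to the Maidenhead origin (180°W, 90°S): lon 17.7648, lat 102.1866.
Field (20°×10°, letters A–R): lon ⌊17.7648/20⌋ = 0 → A; lat ⌊102.1866/10⌋ = 10 → K.
Square (2°×1°, digits 0–9): lon ⌊17.7648/2⌋ = 8; lat ⌊2.1866/1⌋ = 2.
Subsquare (5′×2.5′, letters a–x): lon ⌊1.7648/0.0833333⌋ = 21 → v; lat ⌊0.1866/0.0416667⌋ = 4 → e.

AK82ve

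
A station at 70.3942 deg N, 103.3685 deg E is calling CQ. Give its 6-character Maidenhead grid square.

OQ10qj

Add 180° to longitude and 90° to latitude: 283.3685, 160.3942.
Field: 283.3685/20 → 14 → O, 160.3942/10 → 16 → Q; chars OQ.
Square: 3.3685/2 → 1, 0.3942/1 → 0; chars 10.
Subsquare: 1.3685/0.0833333 → 16 → q, 0.3942/0.0416667 → 9 → j; chars qj.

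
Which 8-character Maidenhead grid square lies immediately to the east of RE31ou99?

Longitude extended square 9; +1 → 10, wraps to 0, carry into subsquare.
Longitude subsquare o = 14; +1 → 15 = p.
The latitude characters are unchanged.

RE31pu09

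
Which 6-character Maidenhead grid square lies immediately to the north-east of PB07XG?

Longitude subsquare x = 23; +1 → 24, wraps to 0 = a, carry into square.
Longitude square 0; +1 → 1.
Latitude subsquare g = 6; +1 → 7 = h.

PB17ah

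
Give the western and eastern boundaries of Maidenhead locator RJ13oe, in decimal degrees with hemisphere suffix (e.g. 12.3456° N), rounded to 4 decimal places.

163.1667° E, 163.2500° E

Field R=17, J=9: +17·20° lon, +9·10° lat → SW at lon 160°, lat 0°.
Square 1, 3: +1·2° lon, +3·1° lat → SW at lon 162°, lat 3°.
Subsquare o=14, e=4: +14·0.0833333° lon, +4·0.0416667° lat → SW at lon 163.167°, lat 3.16667°.
Cell spans 0.0833333° lon × 0.0416667° lat.
west 163.1667° E, east 163.2500° E.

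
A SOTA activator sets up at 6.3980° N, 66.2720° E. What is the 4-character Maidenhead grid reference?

MJ36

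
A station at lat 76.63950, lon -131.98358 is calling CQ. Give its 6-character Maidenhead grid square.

CQ46ap

Offset from 180°W / 90°S: lon 48.0164°, lat 166.6395°.
Field (20°×10°, letters A–R): 48.0164/20 → 2 → C, 166.6395/10 → 16 → Q; chars CQ.
Square (2°×1°, digits 0–9): 8.0164/2 → 4, 6.6395/1 → 6; chars 46.
Subsquare (5′×2.5′, letters a–x): 0.0164/0.0833333 → 0 → a, 0.6395/0.0416667 → 15 → p; chars ap.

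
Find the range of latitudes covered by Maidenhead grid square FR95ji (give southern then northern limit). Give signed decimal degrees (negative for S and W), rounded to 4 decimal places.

Field F=5, R=17: +5·20° lon, +17·10° lat → SW at lon -80°, lat 80°.
Square 9, 5: +9·2° lon, +5·1° lat → SW at lon -62°, lat 85°.
Subsquare j=9, i=8: +9·0.0833333° lon, +8·0.0416667° lat → SW at lon -61.25°, lat 85.3333°.
Cell spans 0.0833333° lon × 0.0416667° lat.
south 85.3333, north 85.3750.

85.3333, 85.3750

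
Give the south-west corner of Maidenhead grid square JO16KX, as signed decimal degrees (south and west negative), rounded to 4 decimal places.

Field J=9, O=14: +9·20° lon, +14·10° lat → SW at lon 0°, lat 50°.
Square 1, 6: +1·2° lon, +6·1° lat → SW at lon 2°, lat 56°.
Subsquare k=10, x=23: +10·0.0833333° lon, +23·0.0416667° lat → SW at lon 2.83333°, lat 56.9583°.
latitude 56.9583, longitude 2.8333.

56.9583, 2.8333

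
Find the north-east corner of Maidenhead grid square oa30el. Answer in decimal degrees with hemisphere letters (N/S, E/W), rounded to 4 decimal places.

Field O=14, A=0: +14·20° lon, +0·10° lat → SW at lon 100°, lat -90°.
Square 3, 0: +3·2° lon, +0·1° lat → SW at lon 106°, lat -90°.
Subsquare e=4, l=11: +4·0.0833333° lon, +11·0.0416667° lat → SW at lon 106.333°, lat -89.5417°.
Cell spans 0.0833333° lon × 0.0416667° lat. NE corner is SW corner plus one full cell.
latitude 89.5000° S, longitude 106.4167° E.

89.5000° S, 106.4167° E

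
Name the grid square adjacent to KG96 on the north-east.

Longitude square 9; +1 → 10, wraps to 0, carry into field.
Longitude field K = 10; +1 → 11 = L.
Latitude square 6; +1 → 7.

LG07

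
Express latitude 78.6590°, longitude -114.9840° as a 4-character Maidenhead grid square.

Offset from 180°W / 90°S: lon 65.02°, lat 168.66°.
Field (20°×10°, letters A–R): lon ⌊65.02/20⌋ = 3 → D; lat ⌊168.66/10⌋ = 16 → Q.
Square (2°×1°, digits 0–9): lon ⌊5.02/2⌋ = 2; lat ⌊8.66/1⌋ = 8.

DQ28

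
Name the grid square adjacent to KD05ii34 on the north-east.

Longitude extended square 3; +1 → 4.
Latitude extended square 4; +1 → 5.

KD05ii45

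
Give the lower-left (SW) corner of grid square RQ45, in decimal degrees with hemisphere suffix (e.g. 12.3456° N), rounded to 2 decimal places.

75.00° N, 168.00° E

Field R=17, Q=16: +17·20° lon, +16·10° lat → SW at lon 160°, lat 70°.
Square 4, 5: +4·2° lon, +5·1° lat → SW at lon 168°, lat 75°.
latitude 75.00° N, longitude 168.00° E.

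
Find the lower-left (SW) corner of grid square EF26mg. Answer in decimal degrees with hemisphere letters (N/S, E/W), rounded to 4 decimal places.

33.7500° S, 95.0000° W

Field E=4, F=5: +4·20° lon, +5·10° lat → SW at lon -100°, lat -40°.
Square 2, 6: +2·2° lon, +6·1° lat → SW at lon -96°, lat -34°.
Subsquare m=12, g=6: +12·0.0833333° lon, +6·0.0416667° lat → SW at lon -95°, lat -33.75°.
latitude 33.7500° S, longitude 95.0000° W.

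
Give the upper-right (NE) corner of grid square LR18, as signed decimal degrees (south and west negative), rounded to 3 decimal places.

89.000, 44.000

Field L=11, R=17: +11·20° lon, +17·10° lat → SW at lon 40°, lat 80°.
Square 1, 8: +1·2° lon, +8·1° lat → SW at lon 42°, lat 88°.
Cell spans 2° lon × 1° lat. NE corner is SW corner plus one full cell.
latitude 89.000, longitude 44.000.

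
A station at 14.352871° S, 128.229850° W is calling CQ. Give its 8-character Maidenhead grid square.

CH55vp25

Add 180° to longitude and 90° to latitude: 51.77015, 75.64713.
Field: lon ⌊51.77015/20⌋ = 2 → C; lat ⌊75.64713/10⌋ = 7 → H.
Square: lon ⌊11.77015/2⌋ = 5; lat ⌊5.64713/1⌋ = 5.
Subsquare: lon ⌊1.77015/0.0833333⌋ = 21 → v; lat ⌊0.64713/0.0416667⌋ = 15 → p.
Extended square: lon ⌊0.02015/0.00833333⌋ = 2; lat ⌊0.02213/0.00416667⌋ = 5.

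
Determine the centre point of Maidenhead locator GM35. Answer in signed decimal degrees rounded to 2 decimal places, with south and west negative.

35.50, -53.00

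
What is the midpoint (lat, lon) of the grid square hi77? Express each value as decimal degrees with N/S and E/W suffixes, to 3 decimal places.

Field H=7, I=8: +7·20° lon, +8·10° lat → SW at lon -40°, lat -10°.
Square 7, 7: +7·2° lon, +7·1° lat → SW at lon -26°, lat -3°.
Cell spans 2° lon × 1° lat. Centre is SW corner plus half of each.
latitude 2.500° S, longitude 25.000° W.

2.500° S, 25.000° W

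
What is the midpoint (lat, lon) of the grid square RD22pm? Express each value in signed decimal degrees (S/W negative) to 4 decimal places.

-57.4792, 165.2917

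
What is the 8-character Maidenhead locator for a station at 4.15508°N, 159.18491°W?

BJ04jd77

Add 180° to longitude and 90° to latitude: 20.81509, 94.15508.
Field (20°×10°, letters A–R): 20.81509/20 → 1 → B, 94.15508/10 → 9 → J; chars BJ.
Square (2°×1°, digits 0–9): 0.81509/2 → 0, 4.15508/1 → 4; chars 04.
Subsquare (5′×2.5′, letters a–x): 0.81509/0.0833333 → 9 → j, 0.15508/0.0416667 → 3 → d; chars jd.
Extended square (30″×15″, digits 0–9): 0.06509/0.00833333 → 7, 0.03008/0.00416667 → 7; chars 77.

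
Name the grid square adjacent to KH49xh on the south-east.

Longitude subsquare x = 23; +1 → 24, wraps to 0 = a, carry into square.
Longitude square 4; +1 → 5.
Latitude subsquare h = 7; −1 → 6 = g.

KH59ag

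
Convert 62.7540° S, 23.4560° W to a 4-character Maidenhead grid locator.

Add 180° to longitude and 90° to latitude: 156.54, 27.25.
Field: 156.54/20 → 7 → H, 27.25/10 → 2 → C; chars HC.
Square: 16.54/2 → 8, 7.25/1 → 7; chars 87.

HC87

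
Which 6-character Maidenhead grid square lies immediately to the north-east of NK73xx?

NK84aa

Longitude subsquare x = 23; +1 → 24, wraps to 0 = a, carry into square.
Longitude square 7; +1 → 8.
Latitude subsquare x = 23; +1 → 24, wraps to 0 = a, carry into square.
Latitude square 3; +1 → 4.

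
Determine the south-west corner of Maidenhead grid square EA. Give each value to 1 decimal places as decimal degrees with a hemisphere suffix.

90.0° S, 100.0° W

Field E=4, A=0: +4·20° lon, +0·10° lat → SW at lon -100°, lat -90°.
latitude 90.0° S, longitude 100.0° W.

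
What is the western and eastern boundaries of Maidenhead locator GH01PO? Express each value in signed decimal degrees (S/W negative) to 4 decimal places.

-58.7500, -58.6667

Field G=6, H=7: +6·20° lon, +7·10° lat → SW at lon -60°, lat -20°.
Square 0, 1: +0·2° lon, +1·1° lat → SW at lon -60°, lat -19°.
Subsquare p=15, o=14: +15·0.0833333° lon, +14·0.0416667° lat → SW at lon -58.75°, lat -18.4167°.
Cell spans 0.0833333° lon × 0.0416667° lat.
west -58.7500, east -58.6667.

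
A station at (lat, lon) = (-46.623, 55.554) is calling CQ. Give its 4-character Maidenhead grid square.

LE73

Offset from 180°W / 90°S: lon 235.55°, lat 43.38°.
Field: lon ⌊235.55/20⌋ = 11 → L; lat ⌊43.38/10⌋ = 4 → E.
Square: lon ⌊15.55/2⌋ = 7; lat ⌊3.38/1⌋ = 3.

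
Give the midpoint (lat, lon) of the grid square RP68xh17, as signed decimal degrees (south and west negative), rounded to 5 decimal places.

Field R=17, P=15: +17·20° lon, +15·10° lat → SW at lon 160°, lat 60°.
Square 6, 8: +6·2° lon, +8·1° lat → SW at lon 172°, lat 68°.
Subsquare x=23, h=7: +23·0.0833333° lon, +7·0.0416667° lat → SW at lon 173.917°, lat 68.2917°.
Extended square 1, 7: +1·0.00833333° lon, +7·0.00416667° lat → SW at lon 173.925°, lat 68.3208°.
Cell spans 0.00833333° lon × 0.00416667° lat. Centre is SW corner plus half of each.
latitude 68.32292, longitude 173.92917.

68.32292, 173.92917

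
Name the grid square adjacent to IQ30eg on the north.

IQ30eh

Latitude subsquare g = 6; +1 → 7 = h.
The longitude characters are unchanged.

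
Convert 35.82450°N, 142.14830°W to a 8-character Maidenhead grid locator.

BM85wt27

Offset from 180°W / 90°S: lon 37.85170°, lat 125.82450°.
Field: 37.85170/20 → 1 → B, 125.82450/10 → 12 → M; chars BM.
Square: 17.85170/2 → 8, 5.82450/1 → 5; chars 85.
Subsquare: 1.85170/0.0833333 → 22 → w, 0.82450/0.0416667 → 19 → t; chars wt.
Extended square: 0.01837/0.00833333 → 2, 0.03283/0.00416667 → 7; chars 27.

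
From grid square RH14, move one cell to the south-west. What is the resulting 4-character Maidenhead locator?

RH03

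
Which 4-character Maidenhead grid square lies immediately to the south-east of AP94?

BP03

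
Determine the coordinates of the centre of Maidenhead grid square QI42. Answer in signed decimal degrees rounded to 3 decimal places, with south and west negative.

-7.500, 149.000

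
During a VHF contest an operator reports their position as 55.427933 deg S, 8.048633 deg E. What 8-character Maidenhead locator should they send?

JD44an57

Offset from 180°W / 90°S: lon 188.04863°, lat 34.57207°.
Field (20°×10°, letters A–R): 188.04863/20 → 9 → J, 34.57207/10 → 3 → D; chars JD.
Square (2°×1°, digits 0–9): 8.04863/2 → 4, 4.57207/1 → 4; chars 44.
Subsquare (5′×2.5′, letters a–x): 0.04863/0.0833333 → 0 → a, 0.57207/0.0416667 → 13 → n; chars an.
Extended square (30″×15″, digits 0–9): 0.04863/0.00833333 → 5, 0.03040/0.00416667 → 7; chars 57.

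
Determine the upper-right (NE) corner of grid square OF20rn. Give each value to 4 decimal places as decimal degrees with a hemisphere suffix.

39.4167° S, 105.5000° E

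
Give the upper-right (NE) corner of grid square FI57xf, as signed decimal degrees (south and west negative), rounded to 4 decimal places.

-2.7500, -68.0000

Field F=5, I=8: +5·20° lon, +8·10° lat → SW at lon -80°, lat -10°.
Square 5, 7: +5·2° lon, +7·1° lat → SW at lon -70°, lat -3°.
Subsquare x=23, f=5: +23·0.0833333° lon, +5·0.0416667° lat → SW at lon -68.0833°, lat -2.79167°.
Cell spans 0.0833333° lon × 0.0416667° lat. NE corner is SW corner plus one full cell.
latitude -2.7500, longitude -68.0000.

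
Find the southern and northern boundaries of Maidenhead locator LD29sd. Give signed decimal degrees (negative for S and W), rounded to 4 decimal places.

-50.8750, -50.8333

Field L=11, D=3: +11·20° lon, +3·10° lat → SW at lon 40°, lat -60°.
Square 2, 9: +2·2° lon, +9·1° lat → SW at lon 44°, lat -51°.
Subsquare s=18, d=3: +18·0.0833333° lon, +3·0.0416667° lat → SW at lon 45.5°, lat -50.875°.
Cell spans 0.0833333° lon × 0.0416667° lat.
south -50.8750, north -50.8333.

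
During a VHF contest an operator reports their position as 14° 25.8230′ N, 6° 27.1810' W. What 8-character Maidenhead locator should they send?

IK64sk53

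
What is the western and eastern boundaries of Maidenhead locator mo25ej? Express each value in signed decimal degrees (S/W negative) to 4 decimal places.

64.3333, 64.4167

Field M=12, O=14: +12·20° lon, +14·10° lat → SW at lon 60°, lat 50°.
Square 2, 5: +2·2° lon, +5·1° lat → SW at lon 64°, lat 55°.
Subsquare e=4, j=9: +4·0.0833333° lon, +9·0.0416667° lat → SW at lon 64.3333°, lat 55.375°.
Cell spans 0.0833333° lon × 0.0416667° lat.
west 64.3333, east 64.4167.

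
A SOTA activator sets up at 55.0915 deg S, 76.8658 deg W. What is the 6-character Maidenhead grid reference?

FD14nv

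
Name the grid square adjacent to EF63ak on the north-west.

EF53xl

Longitude subsquare a = 0; −1 → -1, wraps to 23 = x, carry into square.
Longitude square 6; −1 → 5.
Latitude subsquare k = 10; +1 → 11 = l.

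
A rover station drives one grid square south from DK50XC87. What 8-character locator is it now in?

Latitude extended square 7; −1 → 6.
The longitude characters are unchanged.

DK50xc86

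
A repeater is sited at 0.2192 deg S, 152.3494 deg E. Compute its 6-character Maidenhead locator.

Offset from 180°W / 90°S: lon 332.3494°, lat 89.7808°.
Field: 332.3494/20 → 16 → Q, 89.7808/10 → 8 → I; chars QI.
Square: 12.3494/2 → 6, 9.7808/1 → 9; chars 69.
Subsquare: 0.3494/0.0833333 → 4 → e, 0.7808/0.0416667 → 18 → s; chars es.

QI69es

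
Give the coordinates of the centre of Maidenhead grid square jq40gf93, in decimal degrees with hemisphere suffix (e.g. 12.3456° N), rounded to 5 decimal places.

70.22292° N, 8.57917° E

Field J=9, Q=16: +9·20° lon, +16·10° lat → SW at lon 0°, lat 70°.
Square 4, 0: +4·2° lon, +0·1° lat → SW at lon 8°, lat 70°.
Subsquare g=6, f=5: +6·0.0833333° lon, +5·0.0416667° lat → SW at lon 8.5°, lat 70.2083°.
Extended square 9, 3: +9·0.00833333° lon, +3·0.00416667° lat → SW at lon 8.575°, lat 70.2208°.
Cell spans 0.00833333° lon × 0.00416667° lat. Centre is SW corner plus half of each.
latitude 70.22292° N, longitude 8.57917° E.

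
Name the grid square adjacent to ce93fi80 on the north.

CE93fi81

Latitude extended square 0; +1 → 1.
The longitude characters are unchanged.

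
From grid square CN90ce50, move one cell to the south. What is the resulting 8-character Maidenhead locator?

CN90cd59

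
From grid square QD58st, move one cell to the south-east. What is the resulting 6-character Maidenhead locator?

QD58ts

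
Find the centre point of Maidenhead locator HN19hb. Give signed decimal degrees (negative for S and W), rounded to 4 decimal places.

Field H=7, N=13: +7·20° lon, +13·10° lat → SW at lon -40°, lat 40°.
Square 1, 9: +1·2° lon, +9·1° lat → SW at lon -38°, lat 49°.
Subsquare h=7, b=1: +7·0.0833333° lon, +1·0.0416667° lat → SW at lon -37.4167°, lat 49.0417°.
Cell spans 0.0833333° lon × 0.0416667° lat. Centre is SW corner plus half of each.
latitude 49.0625, longitude -37.3750.

49.0625, -37.3750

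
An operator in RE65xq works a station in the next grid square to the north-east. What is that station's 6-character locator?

RE75ar

Longitude subsquare x = 23; +1 → 24, wraps to 0 = a, carry into square.
Longitude square 6; +1 → 7.
Latitude subsquare q = 16; +1 → 17 = r.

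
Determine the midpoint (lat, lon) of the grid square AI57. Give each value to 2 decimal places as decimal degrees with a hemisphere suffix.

2.50° S, 169.00° W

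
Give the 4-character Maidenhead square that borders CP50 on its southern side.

CO59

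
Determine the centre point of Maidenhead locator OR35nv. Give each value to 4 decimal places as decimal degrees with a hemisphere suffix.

Field O=14, R=17: +14·20° lon, +17·10° lat → SW at lon 100°, lat 80°.
Square 3, 5: +3·2° lon, +5·1° lat → SW at lon 106°, lat 85°.
Subsquare n=13, v=21: +13·0.0833333° lon, +21·0.0416667° lat → SW at lon 107.083°, lat 85.875°.
Cell spans 0.0833333° lon × 0.0416667° lat. Centre is SW corner plus half of each.
latitude 85.8958° N, longitude 107.1250° E.

85.8958° N, 107.1250° E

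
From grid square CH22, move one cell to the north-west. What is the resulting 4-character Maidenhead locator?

CH13

Longitude square 2; −1 → 1.
Latitude square 2; +1 → 3.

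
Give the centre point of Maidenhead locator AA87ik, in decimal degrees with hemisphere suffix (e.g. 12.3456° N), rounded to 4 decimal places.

82.5625° S, 163.2917° W

Field A=0, A=0: +0·20° lon, +0·10° lat → SW at lon -180°, lat -90°.
Square 8, 7: +8·2° lon, +7·1° lat → SW at lon -164°, lat -83°.
Subsquare i=8, k=10: +8·0.0833333° lon, +10·0.0416667° lat → SW at lon -163.333°, lat -82.5833°.
Cell spans 0.0833333° lon × 0.0416667° lat. Centre is SW corner plus half of each.
latitude 82.5625° S, longitude 163.2917° W.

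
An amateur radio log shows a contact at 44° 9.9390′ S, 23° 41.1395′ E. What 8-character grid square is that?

KE15uu20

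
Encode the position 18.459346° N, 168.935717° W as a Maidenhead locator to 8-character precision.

AK58ml70

Add 180° to longitude and 90° to latitude: 11.06428, 108.45935.
Field: lon ⌊11.06428/20⌋ = 0 → A; lat ⌊108.45935/10⌋ = 10 → K.
Square: lon ⌊11.06428/2⌋ = 5; lat ⌊8.45935/1⌋ = 8.
Subsquare: lon ⌊1.06428/0.0833333⌋ = 12 → m; lat ⌊0.45935/0.0416667⌋ = 11 → l.
Extended square: lon ⌊0.06428/0.00833333⌋ = 7; lat ⌊0.00101/0.00416667⌋ = 0.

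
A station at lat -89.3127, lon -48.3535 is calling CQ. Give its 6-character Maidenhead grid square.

GA50tq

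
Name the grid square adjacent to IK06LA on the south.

Latitude subsquare a = 0; −1 → -1, wraps to 23 = x, carry into square.
Latitude square 6; −1 → 5.
The longitude characters are unchanged.

IK05lx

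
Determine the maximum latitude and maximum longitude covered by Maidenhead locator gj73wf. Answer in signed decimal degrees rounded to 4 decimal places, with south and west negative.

3.2500, -44.0833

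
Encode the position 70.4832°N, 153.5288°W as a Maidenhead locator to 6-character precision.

BQ30fl

Shift to the Maidenhead origin (180°W, 90°S): lon 26.4712, lat 160.4832.
Field (20°×10°, letters A–R): 26.4712/20 → 1 → B, 160.4832/10 → 16 → Q; chars BQ.
Square (2°×1°, digits 0–9): 6.4712/2 → 3, 0.4832/1 → 0; chars 30.
Subsquare (5′×2.5′, letters a–x): 0.4712/0.0833333 → 5 → f, 0.4832/0.0416667 → 11 → l; chars fl.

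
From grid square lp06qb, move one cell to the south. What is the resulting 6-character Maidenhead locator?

Latitude subsquare b = 1; −1 → 0 = a.
The longitude characters are unchanged.

LP06qa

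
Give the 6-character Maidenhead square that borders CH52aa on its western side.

Longitude subsquare a = 0; −1 → -1, wraps to 23 = x, carry into square.
Longitude square 5; −1 → 4.
The latitude characters are unchanged.

CH42xa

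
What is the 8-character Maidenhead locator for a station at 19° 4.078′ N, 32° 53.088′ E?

KK69kb66

Offset from 180°W / 90°S: lon 212.88480°, lat 109.06797°.
Field (20°×10°, letters A–R): lon ⌊212.88480/20⌋ = 10 → K; lat ⌊109.06797/10⌋ = 10 → K.
Square (2°×1°, digits 0–9): lon ⌊12.88480/2⌋ = 6; lat ⌊9.06797/1⌋ = 9.
Subsquare (5′×2.5′, letters a–x): lon ⌊0.88480/0.0833333⌋ = 10 → k; lat ⌊0.06797/0.0416667⌋ = 1 → b.
Extended square (30″×15″, digits 0–9): lon ⌊0.05147/0.00833333⌋ = 6; lat ⌊0.02630/0.00416667⌋ = 6.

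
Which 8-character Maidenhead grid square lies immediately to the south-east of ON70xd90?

ON80ac09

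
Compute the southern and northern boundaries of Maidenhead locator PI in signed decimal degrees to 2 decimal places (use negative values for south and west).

Field P=15, I=8: +15·20° lon, +8·10° lat → SW at lon 120°, lat -10°.
Cell spans 20° lon × 10° lat.
south -10.00, north 0.00.

-10.00, 0.00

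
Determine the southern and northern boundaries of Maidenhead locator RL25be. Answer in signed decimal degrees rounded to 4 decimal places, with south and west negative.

Field R=17, L=11: +17·20° lon, +11·10° lat → SW at lon 160°, lat 20°.
Square 2, 5: +2·2° lon, +5·1° lat → SW at lon 164°, lat 25°.
Subsquare b=1, e=4: +1·0.0833333° lon, +4·0.0416667° lat → SW at lon 164.083°, lat 25.1667°.
Cell spans 0.0833333° lon × 0.0416667° lat.
south 25.1667, north 25.2083.

25.1667, 25.2083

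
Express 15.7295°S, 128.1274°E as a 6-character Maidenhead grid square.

Add 180° to longitude and 90° to latitude: 308.1274, 74.2705.
Field (20°×10°, letters A–R): lon ⌊308.1274/20⌋ = 15 → P; lat ⌊74.2705/10⌋ = 7 → H.
Square (2°×1°, digits 0–9): lon ⌊8.1274/2⌋ = 4; lat ⌊4.2705/1⌋ = 4.
Subsquare (5′×2.5′, letters a–x): lon ⌊0.1274/0.0833333⌋ = 1 → b; lat ⌊0.2705/0.0416667⌋ = 6 → g.

PH44bg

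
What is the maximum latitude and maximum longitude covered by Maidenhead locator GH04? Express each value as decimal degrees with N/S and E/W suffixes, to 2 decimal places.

15.00° S, 58.00° W

Field G=6, H=7: +6·20° lon, +7·10° lat → SW at lon -60°, lat -20°.
Square 0, 4: +0·2° lon, +4·1° lat → SW at lon -60°, lat -16°.
Cell spans 2° lon × 1° lat. NE corner is SW corner plus one full cell.
latitude 15.00° S, longitude 58.00° W.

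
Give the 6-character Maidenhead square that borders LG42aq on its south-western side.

Longitude subsquare a = 0; −1 → -1, wraps to 23 = x, carry into square.
Longitude square 4; −1 → 3.
Latitude subsquare q = 16; −1 → 15 = p.

LG32xp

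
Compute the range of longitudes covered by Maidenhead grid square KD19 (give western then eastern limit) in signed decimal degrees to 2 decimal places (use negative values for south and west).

Field K=10, D=3: +10·20° lon, +3·10° lat → SW at lon 20°, lat -60°.
Square 1, 9: +1·2° lon, +9·1° lat → SW at lon 22°, lat -51°.
Cell spans 2° lon × 1° lat.
west 22.00, east 24.00.

22.00, 24.00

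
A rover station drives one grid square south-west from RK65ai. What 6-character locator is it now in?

Longitude subsquare a = 0; −1 → -1, wraps to 23 = x, carry into square.
Longitude square 6; −1 → 5.
Latitude subsquare i = 8; −1 → 7 = h.

RK55xh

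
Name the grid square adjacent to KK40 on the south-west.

Longitude square 4; −1 → 3.
Latitude square 0; −1 → -1, wraps to 9, carry into field.
Latitude field K = 10; −1 → 9 = J.

KJ39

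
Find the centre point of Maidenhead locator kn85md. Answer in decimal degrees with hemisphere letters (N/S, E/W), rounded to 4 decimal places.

45.1458° N, 37.0417° E

Field K=10, N=13: +10·20° lon, +13·10° lat → SW at lon 20°, lat 40°.
Square 8, 5: +8·2° lon, +5·1° lat → SW at lon 36°, lat 45°.
Subsquare m=12, d=3: +12·0.0833333° lon, +3·0.0416667° lat → SW at lon 37°, lat 45.125°.
Cell spans 0.0833333° lon × 0.0416667° lat. Centre is SW corner plus half of each.
latitude 45.1458° N, longitude 37.0417° E.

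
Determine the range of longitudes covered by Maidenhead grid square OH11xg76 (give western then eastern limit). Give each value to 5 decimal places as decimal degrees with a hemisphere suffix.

103.97500° E, 103.98333° E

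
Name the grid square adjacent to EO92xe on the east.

FO02ae

Longitude subsquare x = 23; +1 → 24, wraps to 0 = a, carry into square.
Longitude square 9; +1 → 10, wraps to 0, carry into field.
Longitude field E = 4; +1 → 5 = F.
The latitude characters are unchanged.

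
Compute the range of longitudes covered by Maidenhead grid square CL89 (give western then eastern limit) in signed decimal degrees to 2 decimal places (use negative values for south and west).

-124.00, -122.00

Field C=2, L=11: +2·20° lon, +11·10° lat → SW at lon -140°, lat 20°.
Square 8, 9: +8·2° lon, +9·1° lat → SW at lon -124°, lat 29°.
Cell spans 2° lon × 1° lat.
west -124.00, east -122.00.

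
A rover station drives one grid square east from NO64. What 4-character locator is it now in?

Longitude square 6; +1 → 7.
The latitude characters are unchanged.

NO74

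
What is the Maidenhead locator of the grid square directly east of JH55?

JH65

Longitude square 5; +1 → 6.
The latitude characters are unchanged.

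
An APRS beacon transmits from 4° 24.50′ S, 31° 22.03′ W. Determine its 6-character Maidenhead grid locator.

HI45ho

Shift to the Maidenhead origin (180°W, 90°S): lon 148.6328, lat 85.5917.
Field: 148.6328/20 → 7 → H, 85.5917/10 → 8 → I; chars HI.
Square: 8.6328/2 → 4, 5.5917/1 → 5; chars 45.
Subsquare: 0.6328/0.0833333 → 7 → h, 0.5917/0.0416667 → 14 → o; chars ho.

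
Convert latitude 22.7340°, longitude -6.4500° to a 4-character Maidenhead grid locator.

IL62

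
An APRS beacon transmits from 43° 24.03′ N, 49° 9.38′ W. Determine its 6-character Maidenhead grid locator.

GN53kj

Add 180° to longitude and 90° to latitude: 130.8437, 133.4005.
Field: lon ⌊130.8437/20⌋ = 6 → G; lat ⌊133.4005/10⌋ = 13 → N.
Square: lon ⌊10.8437/2⌋ = 5; lat ⌊3.4005/1⌋ = 3.
Subsquare: lon ⌊0.8437/0.0833333⌋ = 10 → k; lat ⌊0.4005/0.0416667⌋ = 9 → j.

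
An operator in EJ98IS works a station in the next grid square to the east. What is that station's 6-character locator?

EJ98js

Longitude subsquare i = 8; +1 → 9 = j.
The latitude characters are unchanged.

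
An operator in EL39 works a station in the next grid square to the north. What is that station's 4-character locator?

EM30

Latitude square 9; +1 → 10, wraps to 0, carry into field.
Latitude field L = 11; +1 → 12 = M.
The longitude characters are unchanged.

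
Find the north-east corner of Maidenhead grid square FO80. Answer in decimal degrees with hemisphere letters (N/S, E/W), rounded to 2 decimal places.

Field F=5, O=14: +5·20° lon, +14·10° lat → SW at lon -80°, lat 50°.
Square 8, 0: +8·2° lon, +0·1° lat → SW at lon -64°, lat 50°.
Cell spans 2° lon × 1° lat. NE corner is SW corner plus one full cell.
latitude 51.00° N, longitude 62.00° W.

51.00° N, 62.00° W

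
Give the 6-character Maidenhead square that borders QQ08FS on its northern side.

QQ08ft

Latitude subsquare s = 18; +1 → 19 = t.
The longitude characters are unchanged.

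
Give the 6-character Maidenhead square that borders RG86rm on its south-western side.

RG86ql

Longitude subsquare r = 17; −1 → 16 = q.
Latitude subsquare m = 12; −1 → 11 = l.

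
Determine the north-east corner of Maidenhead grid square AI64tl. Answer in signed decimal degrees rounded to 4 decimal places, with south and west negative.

Field A=0, I=8: +0·20° lon, +8·10° lat → SW at lon -180°, lat -10°.
Square 6, 4: +6·2° lon, +4·1° lat → SW at lon -168°, lat -6°.
Subsquare t=19, l=11: +19·0.0833333° lon, +11·0.0416667° lat → SW at lon -166.417°, lat -5.54167°.
Cell spans 0.0833333° lon × 0.0416667° lat. NE corner is SW corner plus one full cell.
latitude -5.5000, longitude -166.3333.

-5.5000, -166.3333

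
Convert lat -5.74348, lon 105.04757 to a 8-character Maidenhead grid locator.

OI24mg51

Shift to the Maidenhead origin (180°W, 90°S): lon 285.04757, lat 84.25652.
Field: lon ⌊285.04757/20⌋ = 14 → O; lat ⌊84.25652/10⌋ = 8 → I.
Square: lon ⌊5.04757/2⌋ = 2; lat ⌊4.25652/1⌋ = 4.
Subsquare: lon ⌊1.04757/0.0833333⌋ = 12 → m; lat ⌊0.25652/0.0416667⌋ = 6 → g.
Extended square: lon ⌊0.04757/0.00833333⌋ = 5; lat ⌊0.00652/0.00416667⌋ = 1.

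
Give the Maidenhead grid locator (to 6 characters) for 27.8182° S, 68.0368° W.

FG52xe

Add 180° to longitude and 90° to latitude: 111.9632, 62.1818.
Field: 111.9632/20 → 5 → F, 62.1818/10 → 6 → G; chars FG.
Square: 11.9632/2 → 5, 2.1818/1 → 2; chars 52.
Subsquare: 1.9632/0.0833333 → 23 → x, 0.1818/0.0416667 → 4 → e; chars xe.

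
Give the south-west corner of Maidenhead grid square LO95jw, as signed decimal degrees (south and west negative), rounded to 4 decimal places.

55.9167, 58.7500

Field L=11, O=14: +11·20° lon, +14·10° lat → SW at lon 40°, lat 50°.
Square 9, 5: +9·2° lon, +5·1° lat → SW at lon 58°, lat 55°.
Subsquare j=9, w=22: +9·0.0833333° lon, +22·0.0416667° lat → SW at lon 58.75°, lat 55.9167°.
latitude 55.9167, longitude 58.7500.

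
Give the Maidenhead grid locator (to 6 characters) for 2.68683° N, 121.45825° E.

Shift to the Maidenhead origin (180°W, 90°S): lon 301.4583, lat 92.6868.
Field: 301.4583/20 → 15 → P, 92.6868/10 → 9 → J; chars PJ.
Square: 1.4583/2 → 0, 2.6868/1 → 2; chars 02.
Subsquare: 1.4583/0.0833333 → 17 → r, 0.6868/0.0416667 → 16 → q; chars rq.

PJ02rq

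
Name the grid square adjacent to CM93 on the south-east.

DM02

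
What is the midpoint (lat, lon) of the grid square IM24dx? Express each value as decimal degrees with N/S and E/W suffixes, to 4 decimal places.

34.9792° N, 15.7083° W

Field I=8, M=12: +8·20° lon, +12·10° lat → SW at lon -20°, lat 30°.
Square 2, 4: +2·2° lon, +4·1° lat → SW at lon -16°, lat 34°.
Subsquare d=3, x=23: +3·0.0833333° lon, +23·0.0416667° lat → SW at lon -15.75°, lat 34.9583°.
Cell spans 0.0833333° lon × 0.0416667° lat. Centre is SW corner plus half of each.
latitude 34.9792° N, longitude 15.7083° W.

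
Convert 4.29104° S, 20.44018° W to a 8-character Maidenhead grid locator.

Add 180° to longitude and 90° to latitude: 159.55982, 85.70896.
Field (20°×10°, letters A–R): lon ⌊159.55982/20⌋ = 7 → H; lat ⌊85.70896/10⌋ = 8 → I.
Square (2°×1°, digits 0–9): lon ⌊19.55982/2⌋ = 9; lat ⌊5.70896/1⌋ = 5.
Subsquare (5′×2.5′, letters a–x): lon ⌊1.55982/0.0833333⌋ = 18 → s; lat ⌊0.70896/0.0416667⌋ = 17 → r.
Extended square (30″×15″, digits 0–9): lon ⌊0.05982/0.00833333⌋ = 7; lat ⌊0.00063/0.00416667⌋ = 0.

HI95sr70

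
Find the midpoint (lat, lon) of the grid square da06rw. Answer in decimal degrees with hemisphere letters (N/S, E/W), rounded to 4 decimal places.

Field D=3, A=0: +3·20° lon, +0·10° lat → SW at lon -120°, lat -90°.
Square 0, 6: +0·2° lon, +6·1° lat → SW at lon -120°, lat -84°.
Subsquare r=17, w=22: +17·0.0833333° lon, +22·0.0416667° lat → SW at lon -118.583°, lat -83.0833°.
Cell spans 0.0833333° lon × 0.0416667° lat. Centre is SW corner plus half of each.
latitude 83.0625° S, longitude 118.5417° W.

83.0625° S, 118.5417° W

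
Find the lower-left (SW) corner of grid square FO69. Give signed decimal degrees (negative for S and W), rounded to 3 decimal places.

59.000, -68.000

Field F=5, O=14: +5·20° lon, +14·10° lat → SW at lon -80°, lat 50°.
Square 6, 9: +6·2° lon, +9·1° lat → SW at lon -68°, lat 59°.
latitude 59.000, longitude -68.000.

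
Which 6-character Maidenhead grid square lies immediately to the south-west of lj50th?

LJ50sg

Longitude subsquare t = 19; −1 → 18 = s.
Latitude subsquare h = 7; −1 → 6 = g.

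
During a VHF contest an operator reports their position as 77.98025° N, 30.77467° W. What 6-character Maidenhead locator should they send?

Offset from 180°W / 90°S: lon 149.2253°, lat 167.9803°.
Field: lon ⌊149.2253/20⌋ = 7 → H; lat ⌊167.9803/10⌋ = 16 → Q.
Square: lon ⌊9.2253/2⌋ = 4; lat ⌊7.9803/1⌋ = 7.
Subsquare: lon ⌊1.2253/0.0833333⌋ = 14 → o; lat ⌊0.9803/0.0416667⌋ = 23 → x.

HQ47ox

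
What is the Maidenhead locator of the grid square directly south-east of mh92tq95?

MH92uq04

Longitude extended square 9; +1 → 10, wraps to 0, carry into subsquare.
Longitude subsquare t = 19; +1 → 20 = u.
Latitude extended square 5; −1 → 4.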